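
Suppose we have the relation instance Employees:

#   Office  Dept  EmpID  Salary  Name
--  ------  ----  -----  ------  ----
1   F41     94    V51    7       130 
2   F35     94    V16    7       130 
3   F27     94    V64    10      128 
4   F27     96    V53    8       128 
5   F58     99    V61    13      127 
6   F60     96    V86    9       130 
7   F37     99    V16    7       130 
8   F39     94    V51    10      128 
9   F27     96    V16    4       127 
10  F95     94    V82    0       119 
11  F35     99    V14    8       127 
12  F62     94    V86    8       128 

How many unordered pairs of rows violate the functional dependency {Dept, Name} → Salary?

(Dept=94, Name=130): all 2 rows agree on Salary — 0 pairs.
(Dept=94, Name=128): violating pairs (3,12), (8,12) — 2 pairs.
(Dept=99, Name=127): violating pairs (5,11) — 1 pair.

3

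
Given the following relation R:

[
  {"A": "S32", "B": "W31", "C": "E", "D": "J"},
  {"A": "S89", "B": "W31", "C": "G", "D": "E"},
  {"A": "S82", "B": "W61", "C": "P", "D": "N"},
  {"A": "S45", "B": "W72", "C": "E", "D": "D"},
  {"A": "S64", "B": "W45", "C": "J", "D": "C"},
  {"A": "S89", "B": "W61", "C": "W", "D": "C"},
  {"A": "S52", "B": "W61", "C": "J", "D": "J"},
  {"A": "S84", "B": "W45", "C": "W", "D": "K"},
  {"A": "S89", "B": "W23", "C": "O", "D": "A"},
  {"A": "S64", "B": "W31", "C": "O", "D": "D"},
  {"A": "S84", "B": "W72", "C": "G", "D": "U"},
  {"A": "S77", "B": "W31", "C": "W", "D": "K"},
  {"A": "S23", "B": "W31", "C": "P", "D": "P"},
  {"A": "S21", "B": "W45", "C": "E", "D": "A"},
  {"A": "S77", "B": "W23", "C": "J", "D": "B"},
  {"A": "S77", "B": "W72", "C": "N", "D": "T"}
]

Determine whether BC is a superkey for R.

Yes

All 16 rows have distinct BC values, so BC → (all attributes) holds and BC is a superkey.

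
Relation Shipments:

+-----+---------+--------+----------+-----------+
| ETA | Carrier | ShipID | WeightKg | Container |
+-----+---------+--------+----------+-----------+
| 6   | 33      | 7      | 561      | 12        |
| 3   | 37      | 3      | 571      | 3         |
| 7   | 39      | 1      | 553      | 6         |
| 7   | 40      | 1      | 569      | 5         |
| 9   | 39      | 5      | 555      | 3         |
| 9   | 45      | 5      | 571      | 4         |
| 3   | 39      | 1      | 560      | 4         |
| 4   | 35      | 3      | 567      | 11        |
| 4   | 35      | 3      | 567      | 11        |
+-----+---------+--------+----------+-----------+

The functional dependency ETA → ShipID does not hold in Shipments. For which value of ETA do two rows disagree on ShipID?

ETA=6: 1 row → ShipID = 7 ✓
ETA=3: 2 rows → ShipID takes values {3, 1} — violation
ETA=7: 2 rows → ShipID = 1, 1 ✓
ETA=9: 2 rows → ShipID = 5, 5 ✓
ETA=4: 2 rows → ShipID = 3, 3 ✓
The only ETA value with inconsistent ShipID is ETA=3.

3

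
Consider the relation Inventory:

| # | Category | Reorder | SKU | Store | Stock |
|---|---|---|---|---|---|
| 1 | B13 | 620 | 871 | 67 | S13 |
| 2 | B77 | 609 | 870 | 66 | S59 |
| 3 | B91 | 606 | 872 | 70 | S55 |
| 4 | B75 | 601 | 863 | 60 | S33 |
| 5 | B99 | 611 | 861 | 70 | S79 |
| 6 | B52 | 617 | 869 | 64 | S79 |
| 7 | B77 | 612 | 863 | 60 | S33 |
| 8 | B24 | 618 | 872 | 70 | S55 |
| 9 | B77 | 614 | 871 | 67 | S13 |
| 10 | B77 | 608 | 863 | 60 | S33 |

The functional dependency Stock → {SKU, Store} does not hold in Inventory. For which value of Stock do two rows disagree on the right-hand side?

S79

Stock=S13: rows 1, 9 → {SKU,Store} = (871, 67), (871, 67) ✓
Stock=S59: row 2 → {SKU,Store} = (870, 66) ✓
Stock=S55: rows 3, 8 → {SKU,Store} = (872, 70), (872, 70) ✓
Stock=S33: rows 4, 7, 10 → {SKU,Store} = (863, 60), (863, 60), (863, 60) ✓
Stock=S79: rows 5, 6 → {SKU,Store} takes values {(861, 70), (869, 64)} — violation
The only Stock value with inconsistent RHS is Stock=S79.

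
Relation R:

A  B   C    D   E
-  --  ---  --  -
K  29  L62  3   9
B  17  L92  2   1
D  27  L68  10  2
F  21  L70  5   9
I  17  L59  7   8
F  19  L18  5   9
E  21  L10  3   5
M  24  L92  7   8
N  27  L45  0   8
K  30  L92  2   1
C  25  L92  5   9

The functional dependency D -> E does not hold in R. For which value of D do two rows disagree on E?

D=3: 2 rows → E takes values {9, 5} — violation
D=2: 2 rows → E = 1, 1 ✓
D=10: 1 row → E = 2 ✓
D=5: 3 rows → E = 9, 9, 9 ✓
D=7: 2 rows → E = 8, 8 ✓
D=0: 1 row → E = 8 ✓
The only D value with inconsistent E is D=3.

3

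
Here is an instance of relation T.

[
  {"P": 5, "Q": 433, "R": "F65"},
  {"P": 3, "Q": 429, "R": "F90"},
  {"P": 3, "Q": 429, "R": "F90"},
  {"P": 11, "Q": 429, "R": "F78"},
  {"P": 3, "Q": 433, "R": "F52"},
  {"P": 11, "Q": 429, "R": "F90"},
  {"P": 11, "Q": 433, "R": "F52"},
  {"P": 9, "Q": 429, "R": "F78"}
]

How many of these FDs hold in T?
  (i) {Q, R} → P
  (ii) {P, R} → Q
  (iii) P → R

(i) {Q, R} → P: (Q=429, R=F90): 3 rows → P takes values {3, 11} — violation; (Q=429, R=F78): 2 rows → P takes values {11, 9} — violation; (Q=433, R=F52): 2 rows → P takes values {3, 11} — violation — fails.
(ii) {P, R} → Q: every LHS value maps to a single RHS value — holds.
(iii) P → R: P=3: 3 rows → R takes values {F90, F52} — violation; P=11: 3 rows → R takes values {F78, F90, F52} — violation — fails.
1 of the 3 dependencies holds.

1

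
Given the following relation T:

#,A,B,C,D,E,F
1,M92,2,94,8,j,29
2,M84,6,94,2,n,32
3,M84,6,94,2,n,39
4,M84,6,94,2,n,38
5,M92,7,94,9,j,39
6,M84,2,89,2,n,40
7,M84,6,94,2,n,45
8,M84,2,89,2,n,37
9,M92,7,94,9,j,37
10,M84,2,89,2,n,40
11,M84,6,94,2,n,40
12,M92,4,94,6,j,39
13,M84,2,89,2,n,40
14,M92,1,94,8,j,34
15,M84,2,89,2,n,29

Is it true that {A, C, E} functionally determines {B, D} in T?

No

(A=M92, C=94, E=j): rows 1, 5, 9, 12, 14 → {B,D} takes values {(2, 8), (7, 9), (4, 6), (1, 8)} — violation
(A=M84, C=94, E=n): rows 2, 3, 4, 7, 11 → {B,D} = (6, 2), (6, 2), (6, 2), (6, 2), (6, 2) ✓
(A=M84, C=89, E=n): rows 6, 8, 10, 13, 15 → {B,D} = (2, 2), (2, 2), (2, 2), (2, 2), (2, 2) ✓
Two rows agree on {A, C, E} but differ on {B, D}, so {A, C, E} -> {B, D} does not hold.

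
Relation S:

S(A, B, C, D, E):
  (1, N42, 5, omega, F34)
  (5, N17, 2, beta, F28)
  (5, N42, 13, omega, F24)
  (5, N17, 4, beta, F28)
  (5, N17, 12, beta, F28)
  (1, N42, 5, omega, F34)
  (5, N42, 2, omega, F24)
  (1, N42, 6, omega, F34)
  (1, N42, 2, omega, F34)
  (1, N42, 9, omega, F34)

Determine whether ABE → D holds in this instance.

Yes

(A=1, B=N42, E=F34): 5 rows → D = omega, omega, omega, omega, omega ✓
(A=5, B=N17, E=F28): 3 rows → D = beta, beta, beta ✓
(A=5, B=N42, E=F24): 2 rows → D = omega, omega ✓
Every ABE value is associated with a single D value, so ABE → D holds.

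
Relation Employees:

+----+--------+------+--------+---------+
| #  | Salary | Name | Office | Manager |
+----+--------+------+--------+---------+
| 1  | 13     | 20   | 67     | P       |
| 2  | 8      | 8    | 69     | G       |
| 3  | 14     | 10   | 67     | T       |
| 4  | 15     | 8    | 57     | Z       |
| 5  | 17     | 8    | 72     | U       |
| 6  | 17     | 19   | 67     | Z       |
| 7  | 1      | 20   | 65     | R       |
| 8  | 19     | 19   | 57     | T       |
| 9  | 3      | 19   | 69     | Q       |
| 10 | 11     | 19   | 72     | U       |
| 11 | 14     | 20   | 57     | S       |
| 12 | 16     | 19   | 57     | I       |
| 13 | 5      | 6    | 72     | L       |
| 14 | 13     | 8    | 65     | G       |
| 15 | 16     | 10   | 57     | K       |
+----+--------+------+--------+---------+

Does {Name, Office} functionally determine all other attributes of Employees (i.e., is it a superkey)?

No

Rows 8 and 12 have the same {Name, Office} value (Name=19, Office=57) but are distinct tuples, so {Name, Office} does not determine every attribute — not a superkey.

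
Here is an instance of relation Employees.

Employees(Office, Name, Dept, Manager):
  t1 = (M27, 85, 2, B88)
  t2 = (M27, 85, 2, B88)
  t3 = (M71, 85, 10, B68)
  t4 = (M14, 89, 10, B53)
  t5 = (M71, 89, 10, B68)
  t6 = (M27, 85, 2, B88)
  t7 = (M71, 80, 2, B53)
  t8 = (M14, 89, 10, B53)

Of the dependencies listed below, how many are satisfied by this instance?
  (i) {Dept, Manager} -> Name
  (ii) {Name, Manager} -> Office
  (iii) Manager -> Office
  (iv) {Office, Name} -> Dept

(i) {Dept, Manager} -> Name: (Dept=10, Manager=B68): rows 3, 5 → Name takes values {85, 89} — violation — fails.
(ii) {Name, Manager} -> Office: every LHS value maps to a single RHS value — holds.
(iii) Manager -> Office: Manager=B53: rows 4, 7, 8 → Office takes values {M14, M71} — violation — fails.
(iv) {Office, Name} -> Dept: every LHS value maps to a single RHS value — holds.
2 of the 4 dependencies hold.

2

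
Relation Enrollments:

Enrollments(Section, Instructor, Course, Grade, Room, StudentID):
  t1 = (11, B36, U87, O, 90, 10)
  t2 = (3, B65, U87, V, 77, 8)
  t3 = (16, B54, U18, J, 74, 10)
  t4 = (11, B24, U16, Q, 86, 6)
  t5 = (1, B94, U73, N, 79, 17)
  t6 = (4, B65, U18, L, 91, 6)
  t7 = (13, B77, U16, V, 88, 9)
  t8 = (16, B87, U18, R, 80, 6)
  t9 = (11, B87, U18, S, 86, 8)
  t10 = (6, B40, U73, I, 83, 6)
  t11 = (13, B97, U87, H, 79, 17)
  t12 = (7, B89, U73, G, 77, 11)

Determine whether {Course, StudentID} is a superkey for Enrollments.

No

Rows 6 and 8 have the same {Course, StudentID} value (Course=U18, StudentID=6) but are distinct tuples, so {Course, StudentID} does not determine every attribute — not a superkey.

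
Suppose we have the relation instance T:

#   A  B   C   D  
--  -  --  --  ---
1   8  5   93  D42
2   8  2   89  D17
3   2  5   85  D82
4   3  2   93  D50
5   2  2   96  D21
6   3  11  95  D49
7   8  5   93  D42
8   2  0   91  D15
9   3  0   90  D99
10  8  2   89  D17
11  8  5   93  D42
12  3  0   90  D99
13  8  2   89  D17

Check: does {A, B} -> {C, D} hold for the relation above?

(A=8, B=5): rows 1, 7, 11 → {C,D} = (93, D42), (93, D42), (93, D42) ✓
(A=8, B=2): rows 2, 10, 13 → {C,D} = (89, D17), (89, D17), (89, D17) ✓
(A=2, B=5): row 3 → {C,D} = (85, D82) ✓
(A=3, B=2): row 4 → {C,D} = (93, D50) ✓
(A=2, B=2): row 5 → {C,D} = (96, D21) ✓
(A=3, B=11): row 6 → {C,D} = (95, D49) ✓
(A=2, B=0): row 8 → {C,D} = (91, D15) ✓
(A=3, B=0): rows 9, 12 → {C,D} = (90, D99), (90, D99) ✓
Every {A, B} value is associated with a single {C, D} value, so {A, B} -> {C, D} holds.

Yes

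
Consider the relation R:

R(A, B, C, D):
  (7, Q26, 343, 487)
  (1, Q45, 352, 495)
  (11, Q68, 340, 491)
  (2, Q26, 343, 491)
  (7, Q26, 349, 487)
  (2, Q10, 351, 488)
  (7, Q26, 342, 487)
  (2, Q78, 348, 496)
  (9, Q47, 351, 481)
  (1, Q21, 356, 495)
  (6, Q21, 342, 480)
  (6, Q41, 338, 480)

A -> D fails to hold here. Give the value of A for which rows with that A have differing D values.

2

A=7: 3 rows → D = 487, 487, 487 ✓
A=1: 2 rows → D = 495, 495 ✓
A=11: 1 row → D = 491 ✓
A=2: 3 rows → D takes values {491, 488, 496} — violation
A=9: 1 row → D = 481 ✓
A=6: 2 rows → D = 480, 480 ✓
The only A value with inconsistent D is A=2.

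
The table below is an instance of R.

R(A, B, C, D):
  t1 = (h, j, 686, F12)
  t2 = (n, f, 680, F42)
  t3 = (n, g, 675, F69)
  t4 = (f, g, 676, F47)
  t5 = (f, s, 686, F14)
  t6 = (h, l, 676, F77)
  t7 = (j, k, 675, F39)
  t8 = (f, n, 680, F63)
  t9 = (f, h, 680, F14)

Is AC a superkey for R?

No

Rows 8 and 9 have the same AC value (A=f, C=680) but are distinct tuples, so AC does not determine every attribute — not a superkey.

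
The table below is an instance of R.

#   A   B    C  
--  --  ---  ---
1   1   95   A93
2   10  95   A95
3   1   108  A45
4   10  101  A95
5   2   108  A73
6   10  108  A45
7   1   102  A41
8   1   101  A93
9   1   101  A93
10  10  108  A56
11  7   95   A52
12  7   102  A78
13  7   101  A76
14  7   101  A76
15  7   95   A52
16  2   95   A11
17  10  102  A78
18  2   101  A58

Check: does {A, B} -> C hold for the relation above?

No

(A=1, B=95): row 1 → C = A93 ✓
(A=10, B=95): row 2 → C = A95 ✓
(A=1, B=108): row 3 → C = A45 ✓
(A=10, B=101): row 4 → C = A95 ✓
(A=2, B=108): row 5 → C = A73 ✓
(A=10, B=108): rows 6, 10 → C takes values {A45, A56} — violation
(A=1, B=102): row 7 → C = A41 ✓
(A=1, B=101): rows 8, 9 → C = A93, A93 ✓
(A=7, B=95): rows 11, 15 → C = A52, A52 ✓
(A=7, B=102): row 12 → C = A78 ✓
(A=7, B=101): rows 13, 14 → C = A76, A76 ✓
(A=2, B=95): row 16 → C = A11 ✓
(A=10, B=102): row 17 → C = A78 ✓
(A=2, B=101): row 18 → C = A58 ✓
Two rows agree on {A, B} but differ on C, so {A, B} -> C does not hold.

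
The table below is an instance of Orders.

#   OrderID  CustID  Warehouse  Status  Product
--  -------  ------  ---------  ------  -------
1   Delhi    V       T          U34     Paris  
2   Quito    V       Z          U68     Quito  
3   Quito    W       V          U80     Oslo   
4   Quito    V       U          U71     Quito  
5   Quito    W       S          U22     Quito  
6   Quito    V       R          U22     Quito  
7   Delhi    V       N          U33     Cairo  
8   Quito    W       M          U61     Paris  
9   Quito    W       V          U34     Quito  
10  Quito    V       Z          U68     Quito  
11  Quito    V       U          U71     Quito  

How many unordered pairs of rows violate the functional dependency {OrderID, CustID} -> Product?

(OrderID=Delhi, CustID=V): violating pairs (1,7) — 1 pair.
(OrderID=Quito, CustID=V): all 5 rows agree on Product — 0 pairs.
(OrderID=Quito, CustID=W): violating pairs (3,5), (3,8), (3,9), (5,8), (8,9) — 5 pairs.

6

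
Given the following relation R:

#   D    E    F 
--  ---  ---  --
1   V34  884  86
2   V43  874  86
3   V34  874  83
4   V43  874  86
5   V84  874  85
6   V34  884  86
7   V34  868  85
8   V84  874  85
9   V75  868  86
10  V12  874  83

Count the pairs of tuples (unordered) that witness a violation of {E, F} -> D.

1

(E=884, F=86): all 2 rows agree on D — 0 pairs.
(E=874, F=86): all 2 rows agree on D — 0 pairs.
(E=874, F=83): violating pairs (3,10) — 1 pair.
(E=874, F=85): all 2 rows agree on D — 0 pairs.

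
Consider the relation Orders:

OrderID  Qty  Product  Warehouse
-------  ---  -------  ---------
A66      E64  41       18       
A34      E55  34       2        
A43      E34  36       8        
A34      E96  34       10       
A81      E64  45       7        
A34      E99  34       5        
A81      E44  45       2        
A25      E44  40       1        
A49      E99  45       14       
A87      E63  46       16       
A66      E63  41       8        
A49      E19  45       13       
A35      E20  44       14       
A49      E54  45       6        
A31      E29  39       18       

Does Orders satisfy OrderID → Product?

Yes

OrderID=A66: 2 rows → Product = 41, 41 ✓
OrderID=A34: 3 rows → Product = 34, 34, 34 ✓
OrderID=A43: 1 row → Product = 36 ✓
OrderID=A81: 2 rows → Product = 45, 45 ✓
OrderID=A25: 1 row → Product = 40 ✓
OrderID=A49: 3 rows → Product = 45, 45, 45 ✓
OrderID=A87: 1 row → Product = 46 ✓
OrderID=A35: 1 row → Product = 44 ✓
OrderID=A31: 1 row → Product = 39 ✓
Every OrderID value is associated with a single Product value, so OrderID → Product holds.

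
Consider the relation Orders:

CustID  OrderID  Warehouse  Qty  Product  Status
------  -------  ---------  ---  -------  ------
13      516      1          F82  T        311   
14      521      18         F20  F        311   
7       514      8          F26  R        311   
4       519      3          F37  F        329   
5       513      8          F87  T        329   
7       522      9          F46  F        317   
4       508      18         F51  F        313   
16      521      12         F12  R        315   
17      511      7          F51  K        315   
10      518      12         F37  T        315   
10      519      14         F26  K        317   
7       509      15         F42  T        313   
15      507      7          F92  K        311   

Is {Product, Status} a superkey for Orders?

All 13 rows have distinct {Product, Status} values, so {Product, Status} → (all attributes) holds and {Product, Status} is a superkey.

Yes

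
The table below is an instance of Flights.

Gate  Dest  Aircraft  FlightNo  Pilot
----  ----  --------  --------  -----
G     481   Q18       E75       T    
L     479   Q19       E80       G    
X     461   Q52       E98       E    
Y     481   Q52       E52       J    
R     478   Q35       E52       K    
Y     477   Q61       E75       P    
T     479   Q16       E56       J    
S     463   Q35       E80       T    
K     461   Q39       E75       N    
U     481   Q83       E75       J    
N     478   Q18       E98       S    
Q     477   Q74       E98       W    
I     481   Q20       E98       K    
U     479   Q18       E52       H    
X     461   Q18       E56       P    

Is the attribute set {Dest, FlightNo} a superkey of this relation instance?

Two distinct rows share (Dest=481, FlightNo=E75), so {Dest, FlightNo} does not determine every attribute — not a superkey.

No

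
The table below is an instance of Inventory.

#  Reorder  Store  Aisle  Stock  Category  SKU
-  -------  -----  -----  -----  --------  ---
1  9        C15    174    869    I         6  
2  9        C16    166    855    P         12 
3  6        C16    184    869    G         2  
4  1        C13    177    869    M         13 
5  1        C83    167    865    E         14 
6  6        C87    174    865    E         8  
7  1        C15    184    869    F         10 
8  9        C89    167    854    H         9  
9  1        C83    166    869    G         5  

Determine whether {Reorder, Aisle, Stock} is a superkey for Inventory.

All 9 rows have distinct {Reorder, Aisle, Stock} values, so {Reorder, Aisle, Stock} → (all attributes) holds and {Reorder, Aisle, Stock} is a superkey.

Yes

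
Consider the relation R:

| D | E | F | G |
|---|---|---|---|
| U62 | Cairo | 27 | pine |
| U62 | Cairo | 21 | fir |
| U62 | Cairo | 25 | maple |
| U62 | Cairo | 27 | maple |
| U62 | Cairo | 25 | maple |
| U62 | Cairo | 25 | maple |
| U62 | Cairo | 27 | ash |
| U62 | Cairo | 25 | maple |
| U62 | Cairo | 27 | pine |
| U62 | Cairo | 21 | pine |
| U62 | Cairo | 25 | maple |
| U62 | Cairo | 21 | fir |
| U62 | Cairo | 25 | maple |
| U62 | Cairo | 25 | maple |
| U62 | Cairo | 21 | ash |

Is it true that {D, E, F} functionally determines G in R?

No

(D=U62, E=Cairo, F=27): 4 rows → G takes values {pine, maple, ash} — violation
(D=U62, E=Cairo, F=21): 4 rows → G takes values {fir, pine, ash} — violation
(D=U62, E=Cairo, F=25): 7 rows → G = maple, maple, maple, maple, maple, maple, maple ✓
Two rows agree on {D, E, F} but differ on G, so {D, E, F} -> G does not hold.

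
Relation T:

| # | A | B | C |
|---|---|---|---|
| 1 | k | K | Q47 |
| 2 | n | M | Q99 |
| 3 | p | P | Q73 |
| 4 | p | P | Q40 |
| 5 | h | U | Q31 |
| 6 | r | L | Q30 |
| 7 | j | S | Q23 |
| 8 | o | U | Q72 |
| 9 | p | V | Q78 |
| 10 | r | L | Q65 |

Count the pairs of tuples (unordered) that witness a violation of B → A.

B=P: all 2 rows agree on A — 0 pairs.
B=U: violating pairs (5,8) — 1 pair.
B=L: all 2 rows agree on A — 0 pairs.

1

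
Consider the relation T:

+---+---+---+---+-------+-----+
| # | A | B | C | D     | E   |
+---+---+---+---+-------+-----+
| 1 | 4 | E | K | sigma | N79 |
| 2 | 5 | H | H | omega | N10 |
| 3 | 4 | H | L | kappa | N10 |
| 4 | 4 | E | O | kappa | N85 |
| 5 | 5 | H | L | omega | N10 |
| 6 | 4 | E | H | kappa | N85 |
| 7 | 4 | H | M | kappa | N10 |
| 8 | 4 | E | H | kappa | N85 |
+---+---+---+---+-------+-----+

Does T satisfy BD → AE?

Yes

(B=E, D=sigma): row 1 → {A,E} = (4, N79) ✓
(B=H, D=omega): rows 2, 5 → {A,E} = (5, N10), (5, N10) ✓
(B=H, D=kappa): rows 3, 7 → {A,E} = (4, N10), (4, N10) ✓
(B=E, D=kappa): rows 4, 6, 8 → {A,E} = (4, N85), (4, N85), (4, N85) ✓
Every BD value is associated with a single AE value, so BD → AE holds.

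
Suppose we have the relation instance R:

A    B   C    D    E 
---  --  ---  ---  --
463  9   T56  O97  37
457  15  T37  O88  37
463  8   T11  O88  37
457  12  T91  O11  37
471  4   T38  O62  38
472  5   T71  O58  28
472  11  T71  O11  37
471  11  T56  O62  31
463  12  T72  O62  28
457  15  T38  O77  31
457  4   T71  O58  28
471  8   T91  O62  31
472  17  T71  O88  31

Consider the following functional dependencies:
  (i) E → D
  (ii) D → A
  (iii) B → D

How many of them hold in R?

(i) E → D: E=37: 5 rows → D takes values {O97, O88, O11} — violation; E=28: 3 rows → D takes values {O58, O62} — violation; E=31: 4 rows → D takes values {O62, O77, O88} — violation — fails.
(ii) D → A: D=O88: 3 rows → A takes values {457, 463, 472} — violation; D=O11: 2 rows → A takes values {457, 472} — violation; D=O62: 4 rows → A takes values {471, 463} — violation; D=O58: 2 rows → A takes values {472, 457} — violation — fails.
(iii) B → D: B=15: 2 rows → D takes values {O88, O77} — violation; B=8: 2 rows → D takes values {O88, O62} — violation; B=12: 2 rows → D takes values {O11, O62} — violation; B=4: 2 rows → D takes values {O62, O58} — violation; B=11: 2 rows → D takes values {O11, O62} — violation — fails.
None of the 3 dependencies hold.

0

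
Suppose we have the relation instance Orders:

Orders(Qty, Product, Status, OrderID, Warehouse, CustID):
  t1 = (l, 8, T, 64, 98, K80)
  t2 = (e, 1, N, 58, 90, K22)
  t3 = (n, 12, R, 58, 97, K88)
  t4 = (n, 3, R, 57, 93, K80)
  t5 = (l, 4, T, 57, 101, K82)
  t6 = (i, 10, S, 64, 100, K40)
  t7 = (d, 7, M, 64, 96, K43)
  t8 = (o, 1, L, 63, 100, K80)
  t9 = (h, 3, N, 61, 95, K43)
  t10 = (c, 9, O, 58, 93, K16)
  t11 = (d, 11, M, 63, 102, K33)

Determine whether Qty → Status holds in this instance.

Qty=l: rows 1, 5 → Status = T, T ✓
Qty=e: row 2 → Status = N ✓
Qty=n: rows 3, 4 → Status = R, R ✓
Qty=i: row 6 → Status = S ✓
Qty=d: rows 7, 11 → Status = M, M ✓
Qty=o: row 8 → Status = L ✓
Qty=h: row 9 → Status = N ✓
Qty=c: row 10 → Status = O ✓
Every Qty value is associated with a single Status value, so Qty → Status holds.

Yes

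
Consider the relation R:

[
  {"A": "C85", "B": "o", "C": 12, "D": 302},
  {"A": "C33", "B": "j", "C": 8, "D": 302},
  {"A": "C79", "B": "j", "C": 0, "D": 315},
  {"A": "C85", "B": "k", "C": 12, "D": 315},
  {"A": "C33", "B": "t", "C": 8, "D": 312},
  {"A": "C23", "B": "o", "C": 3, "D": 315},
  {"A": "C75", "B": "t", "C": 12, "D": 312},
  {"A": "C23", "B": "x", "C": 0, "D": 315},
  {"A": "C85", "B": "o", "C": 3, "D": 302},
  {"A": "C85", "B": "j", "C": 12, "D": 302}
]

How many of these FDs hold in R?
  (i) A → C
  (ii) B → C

(i) A → C: A=C85: 4 rows → C takes values {12, 3} — violation; A=C23: 2 rows → C takes values {3, 0} — violation — fails.
(ii) B → C: B=o: 3 rows → C takes values {12, 3} — violation; B=j: 3 rows → C takes values {8, 0, 12} — violation; B=t: 2 rows → C takes values {8, 12} — violation — fails.
None of the 2 dependencies hold.

0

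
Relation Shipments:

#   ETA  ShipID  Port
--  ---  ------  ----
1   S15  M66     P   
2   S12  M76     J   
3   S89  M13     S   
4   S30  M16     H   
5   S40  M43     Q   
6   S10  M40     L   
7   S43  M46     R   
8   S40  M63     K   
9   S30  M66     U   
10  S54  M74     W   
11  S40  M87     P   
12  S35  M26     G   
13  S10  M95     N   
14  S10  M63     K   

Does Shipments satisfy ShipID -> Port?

No

ShipID=M66: rows 1, 9 → Port takes values {P, U} — violation
ShipID=M76: row 2 → Port = J ✓
ShipID=M13: row 3 → Port = S ✓
ShipID=M16: row 4 → Port = H ✓
ShipID=M43: row 5 → Port = Q ✓
ShipID=M40: row 6 → Port = L ✓
ShipID=M46: row 7 → Port = R ✓
ShipID=M63: rows 8, 14 → Port = K, K ✓
ShipID=M74: row 10 → Port = W ✓
ShipID=M87: row 11 → Port = P ✓
ShipID=M26: row 12 → Port = G ✓
ShipID=M95: row 13 → Port = N ✓
Two rows agree on ShipID but differ on Port, so ShipID -> Port does not hold.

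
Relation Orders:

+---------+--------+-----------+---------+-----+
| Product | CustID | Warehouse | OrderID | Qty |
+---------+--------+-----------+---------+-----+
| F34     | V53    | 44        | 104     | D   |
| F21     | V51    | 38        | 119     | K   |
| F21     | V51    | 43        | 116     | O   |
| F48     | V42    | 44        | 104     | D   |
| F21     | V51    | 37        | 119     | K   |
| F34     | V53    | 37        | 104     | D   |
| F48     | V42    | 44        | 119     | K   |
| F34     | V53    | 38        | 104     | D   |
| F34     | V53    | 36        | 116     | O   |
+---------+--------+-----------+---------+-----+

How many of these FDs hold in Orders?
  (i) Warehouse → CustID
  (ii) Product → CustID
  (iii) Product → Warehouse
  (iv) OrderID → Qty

2

(i) Warehouse → CustID: Warehouse=44: 3 rows → CustID takes values {V53, V42} — violation; Warehouse=38: 2 rows → CustID takes values {V51, V53} — violation; Warehouse=37: 2 rows → CustID takes values {V51, V53} — violation — fails.
(ii) Product → CustID: every LHS value maps to a single RHS value — holds.
(iii) Product → Warehouse: Product=F34: 4 rows → Warehouse takes values {44, 37, 38, 36} — violation; Product=F21: 3 rows → Warehouse takes values {38, 43, 37} — violation — fails.
(iv) OrderID → Qty: every LHS value maps to a single RHS value — holds.
2 of the 4 dependencies hold.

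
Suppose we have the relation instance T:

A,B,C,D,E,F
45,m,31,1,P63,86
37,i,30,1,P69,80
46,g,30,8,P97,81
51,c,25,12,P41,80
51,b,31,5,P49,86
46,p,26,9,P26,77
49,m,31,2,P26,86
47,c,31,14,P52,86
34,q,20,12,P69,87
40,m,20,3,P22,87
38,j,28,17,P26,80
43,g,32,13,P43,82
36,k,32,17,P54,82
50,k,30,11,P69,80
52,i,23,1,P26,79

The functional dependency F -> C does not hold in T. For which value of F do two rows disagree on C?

F=86: 4 rows → C = 31, 31, 31, 31 ✓
F=80: 4 rows → C takes values {30, 25, 28} — violation
F=81: 1 row → C = 30 ✓
F=77: 1 row → C = 26 ✓
F=87: 2 rows → C = 20, 20 ✓
F=82: 2 rows → C = 32, 32 ✓
F=79: 1 row → C = 23 ✓
The only F value with inconsistent C is F=80.

80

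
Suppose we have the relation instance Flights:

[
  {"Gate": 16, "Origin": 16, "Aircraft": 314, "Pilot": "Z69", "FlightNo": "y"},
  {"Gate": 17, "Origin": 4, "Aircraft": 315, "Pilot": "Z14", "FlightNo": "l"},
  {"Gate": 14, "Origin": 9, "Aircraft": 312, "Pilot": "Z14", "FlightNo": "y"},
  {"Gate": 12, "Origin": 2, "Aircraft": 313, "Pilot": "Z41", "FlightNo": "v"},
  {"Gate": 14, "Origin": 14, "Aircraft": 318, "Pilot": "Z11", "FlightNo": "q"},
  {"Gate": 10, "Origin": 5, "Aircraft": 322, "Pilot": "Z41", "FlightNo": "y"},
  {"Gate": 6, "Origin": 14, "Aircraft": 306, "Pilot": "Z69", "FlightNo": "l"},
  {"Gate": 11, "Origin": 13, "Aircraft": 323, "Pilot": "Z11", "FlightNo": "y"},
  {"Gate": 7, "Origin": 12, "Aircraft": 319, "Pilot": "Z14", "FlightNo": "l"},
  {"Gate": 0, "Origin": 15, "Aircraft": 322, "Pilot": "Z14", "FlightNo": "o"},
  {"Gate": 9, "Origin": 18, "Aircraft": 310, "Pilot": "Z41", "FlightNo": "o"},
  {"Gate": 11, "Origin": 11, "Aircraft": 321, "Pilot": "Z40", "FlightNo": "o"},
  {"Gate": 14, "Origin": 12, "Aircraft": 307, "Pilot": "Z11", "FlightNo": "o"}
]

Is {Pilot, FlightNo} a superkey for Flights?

Two distinct rows share (Pilot=Z14, FlightNo=l), so {Pilot, FlightNo} does not determine every attribute — not a superkey.

No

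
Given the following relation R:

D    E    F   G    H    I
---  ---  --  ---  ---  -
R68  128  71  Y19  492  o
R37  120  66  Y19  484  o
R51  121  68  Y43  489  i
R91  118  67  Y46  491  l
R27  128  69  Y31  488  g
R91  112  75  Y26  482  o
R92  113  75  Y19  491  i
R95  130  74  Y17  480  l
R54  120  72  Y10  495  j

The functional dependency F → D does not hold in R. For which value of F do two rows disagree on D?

75

F=71: 1 row → D = R68 ✓
F=66: 1 row → D = R37 ✓
F=68: 1 row → D = R51 ✓
F=67: 1 row → D = R91 ✓
F=69: 1 row → D = R27 ✓
F=75: 2 rows → D takes values {R91, R92} — violation
F=74: 1 row → D = R95 ✓
F=72: 1 row → D = R54 ✓
The only F value with inconsistent D is F=75.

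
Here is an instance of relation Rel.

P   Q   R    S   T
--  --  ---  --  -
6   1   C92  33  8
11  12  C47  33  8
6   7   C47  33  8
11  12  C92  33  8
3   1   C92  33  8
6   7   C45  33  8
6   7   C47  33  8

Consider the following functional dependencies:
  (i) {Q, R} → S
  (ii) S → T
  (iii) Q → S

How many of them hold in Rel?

3

(i) {Q, R} → S: every LHS value maps to a single RHS value — holds.
(ii) S → T: every LHS value maps to a single RHS value — holds.
(iii) Q → S: every LHS value maps to a single RHS value — holds.
3 of the 3 dependencies hold.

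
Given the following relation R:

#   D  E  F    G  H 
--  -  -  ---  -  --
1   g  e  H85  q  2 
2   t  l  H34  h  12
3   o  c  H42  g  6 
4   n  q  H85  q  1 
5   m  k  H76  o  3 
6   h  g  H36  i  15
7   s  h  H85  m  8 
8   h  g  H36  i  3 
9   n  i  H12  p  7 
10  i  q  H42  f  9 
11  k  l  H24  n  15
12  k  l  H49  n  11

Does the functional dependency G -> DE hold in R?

G=q: rows 1, 4 → {D,E} takes values {(g, e), (n, q)} — violation
G=h: row 2 → {D,E} = (t, l) ✓
G=g: row 3 → {D,E} = (o, c) ✓
G=o: row 5 → {D,E} = (m, k) ✓
G=i: rows 6, 8 → {D,E} = (h, g), (h, g) ✓
G=m: row 7 → {D,E} = (s, h) ✓
G=p: row 9 → {D,E} = (n, i) ✓
G=f: row 10 → {D,E} = (i, q) ✓
G=n: rows 11, 12 → {D,E} = (k, l), (k, l) ✓
Two rows agree on G but differ on DE, so G -> DE does not hold.

No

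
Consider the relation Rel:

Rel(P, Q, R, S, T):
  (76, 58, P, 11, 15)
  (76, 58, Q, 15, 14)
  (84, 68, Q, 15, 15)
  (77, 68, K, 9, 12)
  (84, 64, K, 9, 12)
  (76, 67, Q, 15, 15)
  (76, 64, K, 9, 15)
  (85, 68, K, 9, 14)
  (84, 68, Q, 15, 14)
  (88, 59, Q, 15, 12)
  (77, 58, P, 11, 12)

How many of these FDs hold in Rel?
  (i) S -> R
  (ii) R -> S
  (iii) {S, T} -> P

(i) S -> R: every LHS value maps to a single RHS value — holds.
(ii) R -> S: every LHS value maps to a single RHS value — holds.
(iii) {S, T} -> P: (S=15, T=14): 2 rows → P takes values {76, 84} — violation; (S=15, T=15): 2 rows → P takes values {84, 76} — violation; (S=9, T=12): 2 rows → P takes values {77, 84} — violation — fails.
2 of the 3 dependencies hold.

2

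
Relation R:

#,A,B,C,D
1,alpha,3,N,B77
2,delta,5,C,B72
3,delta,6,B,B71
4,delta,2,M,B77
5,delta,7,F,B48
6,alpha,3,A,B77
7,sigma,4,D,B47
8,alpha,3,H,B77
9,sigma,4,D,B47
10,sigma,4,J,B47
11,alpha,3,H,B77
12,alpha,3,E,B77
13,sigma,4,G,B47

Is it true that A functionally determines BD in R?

A=alpha: rows 1, 6, 8, 11, 12 → {B,D} = (3, B77), (3, B77), (3, B77), (3, B77), (3, B77) ✓
A=delta: rows 2, 3, 4, 5 → {B,D} takes values {(5, B72), (6, B71), (2, B77), (7, B48)} — violation
A=sigma: rows 7, 9, 10, 13 → {B,D} = (4, B47), (4, B47), (4, B47), (4, B47) ✓
Two rows agree on A but differ on BD, so A → BD does not hold.

No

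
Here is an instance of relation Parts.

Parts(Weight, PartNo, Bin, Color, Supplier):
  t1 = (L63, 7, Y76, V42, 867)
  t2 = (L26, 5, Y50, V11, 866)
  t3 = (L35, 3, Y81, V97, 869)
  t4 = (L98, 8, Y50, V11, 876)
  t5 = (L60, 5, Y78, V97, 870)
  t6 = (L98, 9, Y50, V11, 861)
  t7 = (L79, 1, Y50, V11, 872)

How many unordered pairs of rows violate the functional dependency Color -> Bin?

1

Color=V11: all 4 rows agree on Bin — 0 pairs.
Color=V97: violating pairs (3,5) — 1 pair.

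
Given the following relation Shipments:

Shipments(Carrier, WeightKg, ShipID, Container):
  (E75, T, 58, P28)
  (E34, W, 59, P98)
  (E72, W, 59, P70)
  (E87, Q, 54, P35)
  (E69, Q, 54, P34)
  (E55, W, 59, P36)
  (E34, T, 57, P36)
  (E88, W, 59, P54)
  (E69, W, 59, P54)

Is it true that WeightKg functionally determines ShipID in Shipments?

WeightKg=T: 2 rows → ShipID takes values {58, 57} — violation
WeightKg=W: 5 rows → ShipID = 59, 59, 59, 59, 59 ✓
WeightKg=Q: 2 rows → ShipID = 54, 54 ✓
Two rows agree on WeightKg but differ on ShipID, so WeightKg → ShipID does not hold.

No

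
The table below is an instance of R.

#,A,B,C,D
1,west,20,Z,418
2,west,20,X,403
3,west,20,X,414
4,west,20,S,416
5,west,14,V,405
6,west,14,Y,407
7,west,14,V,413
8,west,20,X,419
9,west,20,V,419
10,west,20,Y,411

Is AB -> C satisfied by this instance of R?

No

(A=west, B=20): rows 1, 2, 3, 4, 8, 9, 10 → C takes values {Z, X, S, V, Y} — violation
(A=west, B=14): rows 5, 6, 7 → C takes values {V, Y} — violation
Two rows agree on AB but differ on C, so AB -> C does not hold.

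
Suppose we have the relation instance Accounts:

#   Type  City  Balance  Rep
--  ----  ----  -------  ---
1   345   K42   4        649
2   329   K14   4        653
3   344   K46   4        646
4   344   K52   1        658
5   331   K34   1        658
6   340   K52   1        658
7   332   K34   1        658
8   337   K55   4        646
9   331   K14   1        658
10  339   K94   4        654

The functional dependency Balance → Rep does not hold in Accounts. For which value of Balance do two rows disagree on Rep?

4

Balance=4: rows 1, 2, 3, 8, 10 → Rep takes values {649, 653, 646, 654} — violation
Balance=1: rows 4, 5, 6, 7, 9 → Rep = 658, 658, 658, 658, 658 ✓
The only Balance value with inconsistent Rep is Balance=4.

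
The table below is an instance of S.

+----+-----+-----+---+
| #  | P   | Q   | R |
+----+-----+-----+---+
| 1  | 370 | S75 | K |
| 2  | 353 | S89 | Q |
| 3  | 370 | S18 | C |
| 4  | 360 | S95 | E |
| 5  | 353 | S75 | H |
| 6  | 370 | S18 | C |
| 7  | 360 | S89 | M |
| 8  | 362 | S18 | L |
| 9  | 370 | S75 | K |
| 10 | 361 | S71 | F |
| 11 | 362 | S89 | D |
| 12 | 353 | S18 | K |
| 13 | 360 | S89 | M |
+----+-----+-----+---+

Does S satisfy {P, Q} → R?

(P=370, Q=S75): rows 1, 9 → R = K, K ✓
(P=353, Q=S89): row 2 → R = Q ✓
(P=370, Q=S18): rows 3, 6 → R = C, C ✓
(P=360, Q=S95): row 4 → R = E ✓
(P=353, Q=S75): row 5 → R = H ✓
(P=360, Q=S89): rows 7, 13 → R = M, M ✓
(P=362, Q=S18): row 8 → R = L ✓
(P=361, Q=S71): row 10 → R = F ✓
(P=362, Q=S89): row 11 → R = D ✓
(P=353, Q=S18): row 12 → R = K ✓
Every {P, Q} value is associated with a single R value, so {P, Q} → R holds.

Yes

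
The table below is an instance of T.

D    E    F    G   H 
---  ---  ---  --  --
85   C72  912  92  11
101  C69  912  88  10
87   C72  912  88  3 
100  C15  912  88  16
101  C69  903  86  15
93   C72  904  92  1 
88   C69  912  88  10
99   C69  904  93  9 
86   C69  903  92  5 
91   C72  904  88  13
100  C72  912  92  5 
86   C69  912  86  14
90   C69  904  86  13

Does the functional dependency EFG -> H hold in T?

No

(E=C72, F=912, G=92): 2 rows → H takes values {11, 5} — violation
(E=C69, F=912, G=88): 2 rows → H = 10, 10 ✓
(E=C72, F=912, G=88): 1 row → H = 3 ✓
(E=C15, F=912, G=88): 1 row → H = 16 ✓
(E=C69, F=903, G=86): 1 row → H = 15 ✓
(E=C72, F=904, G=92): 1 row → H = 1 ✓
(E=C69, F=904, G=93): 1 row → H = 9 ✓
(E=C69, F=903, G=92): 1 row → H = 5 ✓
(E=C72, F=904, G=88): 1 row → H = 13 ✓
(E=C69, F=912, G=86): 1 row → H = 14 ✓
(E=C69, F=904, G=86): 1 row → H = 13 ✓
Two rows agree on EFG but differ on H, so EFG -> H does not hold.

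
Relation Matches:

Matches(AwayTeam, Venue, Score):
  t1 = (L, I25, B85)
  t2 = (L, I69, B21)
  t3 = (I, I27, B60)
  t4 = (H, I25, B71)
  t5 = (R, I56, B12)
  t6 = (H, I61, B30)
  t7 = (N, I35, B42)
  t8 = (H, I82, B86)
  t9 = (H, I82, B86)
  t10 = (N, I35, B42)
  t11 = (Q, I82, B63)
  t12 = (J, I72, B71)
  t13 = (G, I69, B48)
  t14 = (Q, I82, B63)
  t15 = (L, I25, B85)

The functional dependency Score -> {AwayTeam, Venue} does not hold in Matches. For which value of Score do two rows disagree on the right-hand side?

Score=B85: rows 1, 15 → {AwayTeam,Venue} = (L, I25), (L, I25) ✓
Score=B21: row 2 → {AwayTeam,Venue} = (L, I69) ✓
Score=B60: row 3 → {AwayTeam,Venue} = (I, I27) ✓
Score=B71: rows 4, 12 → {AwayTeam,Venue} takes values {(H, I25), (J, I72)} — violation
Score=B12: row 5 → {AwayTeam,Venue} = (R, I56) ✓
Score=B30: row 6 → {AwayTeam,Venue} = (H, I61) ✓
Score=B42: rows 7, 10 → {AwayTeam,Venue} = (N, I35), (N, I35) ✓
Score=B86: rows 8, 9 → {AwayTeam,Venue} = (H, I82), (H, I82) ✓
Score=B63: rows 11, 14 → {AwayTeam,Venue} = (Q, I82), (Q, I82) ✓
Score=B48: row 13 → {AwayTeam,Venue} = (G, I69) ✓
The only Score value with inconsistent RHS is Score=B71.

B71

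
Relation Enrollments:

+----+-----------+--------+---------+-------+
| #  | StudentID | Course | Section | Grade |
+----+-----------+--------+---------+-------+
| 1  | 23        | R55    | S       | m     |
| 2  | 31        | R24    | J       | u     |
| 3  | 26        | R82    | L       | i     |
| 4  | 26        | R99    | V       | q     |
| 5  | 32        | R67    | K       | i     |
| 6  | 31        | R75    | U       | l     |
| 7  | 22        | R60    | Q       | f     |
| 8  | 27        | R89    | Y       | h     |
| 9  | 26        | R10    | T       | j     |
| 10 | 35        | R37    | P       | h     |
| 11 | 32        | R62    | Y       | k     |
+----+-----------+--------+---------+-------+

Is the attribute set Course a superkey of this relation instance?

All 11 rows have distinct Course values, so Course → (all attributes) holds and Course is a superkey.

Yes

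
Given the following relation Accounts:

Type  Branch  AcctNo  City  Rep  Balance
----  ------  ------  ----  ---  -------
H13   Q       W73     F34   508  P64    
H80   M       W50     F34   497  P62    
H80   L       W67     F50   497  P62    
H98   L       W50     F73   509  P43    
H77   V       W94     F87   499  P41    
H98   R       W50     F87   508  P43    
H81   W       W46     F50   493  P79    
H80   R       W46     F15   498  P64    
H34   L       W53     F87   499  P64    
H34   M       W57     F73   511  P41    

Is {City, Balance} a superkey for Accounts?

Yes

All 10 rows have distinct {City, Balance} values, so {City, Balance} → (all attributes) holds and {City, Balance} is a superkey.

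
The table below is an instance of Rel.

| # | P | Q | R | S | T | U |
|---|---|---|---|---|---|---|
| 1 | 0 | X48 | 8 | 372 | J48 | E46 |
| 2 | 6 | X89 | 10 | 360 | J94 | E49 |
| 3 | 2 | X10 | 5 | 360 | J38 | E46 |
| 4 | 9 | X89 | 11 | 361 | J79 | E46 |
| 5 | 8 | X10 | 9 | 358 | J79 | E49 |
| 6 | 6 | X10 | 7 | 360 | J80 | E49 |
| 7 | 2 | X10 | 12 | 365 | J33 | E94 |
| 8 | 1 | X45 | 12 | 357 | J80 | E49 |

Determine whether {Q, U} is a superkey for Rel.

Rows 5 and 6 have the same {Q, U} value (Q=X10, U=E49) but are distinct tuples, so {Q, U} does not determine every attribute — not a superkey.

No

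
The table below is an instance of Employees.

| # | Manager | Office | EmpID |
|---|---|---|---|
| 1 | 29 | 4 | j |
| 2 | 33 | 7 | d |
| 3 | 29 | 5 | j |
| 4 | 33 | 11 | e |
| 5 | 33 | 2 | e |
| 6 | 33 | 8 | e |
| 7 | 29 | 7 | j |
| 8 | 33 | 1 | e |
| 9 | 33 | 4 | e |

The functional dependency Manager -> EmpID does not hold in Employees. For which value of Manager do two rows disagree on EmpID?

33

Manager=29: rows 1, 3, 7 → EmpID = j, j, j ✓
Manager=33: rows 2, 4, 5, 6, 8, 9 → EmpID takes values {d, e} — violation
The only Manager value with inconsistent EmpID is Manager=33.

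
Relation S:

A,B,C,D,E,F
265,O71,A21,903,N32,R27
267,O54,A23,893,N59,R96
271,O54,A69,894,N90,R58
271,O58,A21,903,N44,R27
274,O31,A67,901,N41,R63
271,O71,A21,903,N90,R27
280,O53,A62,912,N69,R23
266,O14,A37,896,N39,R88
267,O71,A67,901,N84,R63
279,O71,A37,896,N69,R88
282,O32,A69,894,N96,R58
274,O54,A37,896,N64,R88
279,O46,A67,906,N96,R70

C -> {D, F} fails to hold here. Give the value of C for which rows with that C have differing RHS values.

C=A21: 3 rows → {D,F} = (903, R27), (903, R27), (903, R27) ✓
C=A23: 1 row → {D,F} = (893, R96) ✓
C=A69: 2 rows → {D,F} = (894, R58), (894, R58) ✓
C=A67: 3 rows → {D,F} takes values {(901, R63), (906, R70)} — violation
C=A62: 1 row → {D,F} = (912, R23) ✓
C=A37: 3 rows → {D,F} = (896, R88), (896, R88), (896, R88) ✓
The only C value with inconsistent RHS is C=A67.

A67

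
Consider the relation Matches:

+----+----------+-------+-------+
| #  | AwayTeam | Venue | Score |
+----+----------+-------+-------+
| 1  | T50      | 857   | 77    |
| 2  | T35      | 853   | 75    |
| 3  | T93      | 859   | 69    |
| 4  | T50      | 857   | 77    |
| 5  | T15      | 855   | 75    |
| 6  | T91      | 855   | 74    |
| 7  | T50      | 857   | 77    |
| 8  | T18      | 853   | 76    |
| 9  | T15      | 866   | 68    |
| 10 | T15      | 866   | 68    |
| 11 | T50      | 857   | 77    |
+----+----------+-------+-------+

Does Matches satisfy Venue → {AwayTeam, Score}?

Venue=857: rows 1, 4, 7, 11 → {AwayTeam,Score} = (T50, 77), (T50, 77), (T50, 77), (T50, 77) ✓
Venue=853: rows 2, 8 → {AwayTeam,Score} takes values {(T35, 75), (T18, 76)} — violation
Venue=859: row 3 → {AwayTeam,Score} = (T93, 69) ✓
Venue=855: rows 5, 6 → {AwayTeam,Score} takes values {(T15, 75), (T91, 74)} — violation
Venue=866: rows 9, 10 → {AwayTeam,Score} = (T15, 68), (T15, 68) ✓
Two rows agree on Venue but differ on {AwayTeam, Score}, so Venue → {AwayTeam, Score} does not hold.

No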